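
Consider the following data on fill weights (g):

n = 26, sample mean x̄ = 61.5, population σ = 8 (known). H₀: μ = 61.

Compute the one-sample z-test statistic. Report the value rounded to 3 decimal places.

test statistic = 0.319

SE = σ/√n = 8/√26 = 1.5689
z = (x̄−μ₀)/SE = (61.5−61)/1.5689 = 0.3187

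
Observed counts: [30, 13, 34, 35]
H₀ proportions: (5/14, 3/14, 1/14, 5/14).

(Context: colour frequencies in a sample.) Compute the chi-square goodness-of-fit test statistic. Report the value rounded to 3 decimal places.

n = 112; E_i = n·p_i = [40.00, 24.00, 8.00, 40.00]
χ² = (30−40.00)²/40.00 + (13−24.00)²/24.00 + (34−8.00)²/8.00 + (35−40.00)²/40.00 = 92.6667
df = 3

test statistic = 92.667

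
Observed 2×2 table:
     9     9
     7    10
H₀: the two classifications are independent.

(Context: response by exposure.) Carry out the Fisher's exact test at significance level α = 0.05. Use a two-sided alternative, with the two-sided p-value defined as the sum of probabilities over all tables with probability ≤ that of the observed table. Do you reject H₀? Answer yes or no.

Margins: r₁=18, r₂=17, c₁=16, c₂=19, n=35
p_obs = C(18,9)·C(17,7)/C(35,16); sum pmf over tables with pmf ≤ p_obs
p-value (two-sided) = 0.73799
At α=0.05: p ≥ α → fail to reject H₀

reject H₀: no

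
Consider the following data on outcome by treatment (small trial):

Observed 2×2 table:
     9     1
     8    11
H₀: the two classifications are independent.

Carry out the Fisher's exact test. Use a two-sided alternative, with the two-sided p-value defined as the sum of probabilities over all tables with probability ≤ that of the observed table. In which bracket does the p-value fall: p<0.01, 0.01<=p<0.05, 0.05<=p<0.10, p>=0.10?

Margins: r₁=10, r₂=19, c₁=17, c₂=12, n=29
p_obs = C(10,9)·C(19,8)/C(29,17); sum pmf over tables with pmf ≤ p_obs
p-value (two-sided) = 0.01909
→ bracket: 0.01<=p<0.05

p-value bracket: 0.01<=p<0.05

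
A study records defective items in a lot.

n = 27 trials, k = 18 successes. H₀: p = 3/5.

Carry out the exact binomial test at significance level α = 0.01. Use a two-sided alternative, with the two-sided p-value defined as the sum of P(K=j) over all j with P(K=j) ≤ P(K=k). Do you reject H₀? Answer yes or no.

Exact binomial: n=27, k=18, p₀=3/5=0.6000
P(X=j) = C(n,j)·p₀^j·(1−p₀)^(n−j); p = Σ P(X=j) over j with P(X=j) ≤ P(X=18)
p-value (two-sided) = 0.55886
At α=0.01: p ≥ α → fail to reject H₀

reject H₀: no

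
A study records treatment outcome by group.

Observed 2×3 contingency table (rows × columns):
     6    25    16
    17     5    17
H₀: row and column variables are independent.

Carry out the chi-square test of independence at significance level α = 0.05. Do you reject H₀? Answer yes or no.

reject H₀: yes

Row totals [47, 39], col totals [23, 30, 33], n=86
χ² = (6−12.57)²/12.57 + (25−16.40)²/16.40 + (16−18.03)²/18.03 + (17−10.43)²/10.43 + (5−13.60)²/13.60 + (17−14.97)²/14.97 = 18.0364
df = 2
p-value (upper-tail) = 0.00012
At α=0.05: p < α → reject H₀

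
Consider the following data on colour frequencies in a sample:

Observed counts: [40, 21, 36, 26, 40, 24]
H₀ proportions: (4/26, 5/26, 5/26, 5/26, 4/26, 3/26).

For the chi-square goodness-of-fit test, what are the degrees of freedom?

degrees of freedom = 5

df = k − 1 = 6 − 1 = 5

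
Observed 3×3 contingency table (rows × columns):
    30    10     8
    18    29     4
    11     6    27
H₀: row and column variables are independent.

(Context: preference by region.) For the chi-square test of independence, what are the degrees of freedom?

degrees of freedom = 4

df = (r−1)(c−1) = (3−1)·(3−1) = 4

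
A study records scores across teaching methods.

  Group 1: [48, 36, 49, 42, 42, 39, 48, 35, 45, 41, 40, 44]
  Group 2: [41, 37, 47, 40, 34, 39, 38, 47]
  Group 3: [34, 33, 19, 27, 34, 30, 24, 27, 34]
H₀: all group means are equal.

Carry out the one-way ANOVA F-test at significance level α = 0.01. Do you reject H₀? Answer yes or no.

reject H₀: yes

Group means [42.42, 40.38, 29.11], grand mean 37.724
SSB = Σnᵢ(x̄ᵢ−x̄)² = 988.113; SSW = ΣΣ(x−x̄ᵢ)² = 603.681
MSB = 988.113/2 = 494.0563; MSW = 603.681/26 = 23.2185
F = MSB/MSW = 21.2786
df = (2, 26)
p-value (upper-tail) = 0.00000
At α=0.01: p < α → reject H₀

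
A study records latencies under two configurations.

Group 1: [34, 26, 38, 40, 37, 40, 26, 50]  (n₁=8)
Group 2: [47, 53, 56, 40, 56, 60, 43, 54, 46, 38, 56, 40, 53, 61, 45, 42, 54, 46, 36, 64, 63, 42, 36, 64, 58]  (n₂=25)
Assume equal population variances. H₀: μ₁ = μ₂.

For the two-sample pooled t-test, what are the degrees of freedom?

df = n₁ + n₂ − 2 = 8 + 25 − 2 = 31

degrees of freedom = 31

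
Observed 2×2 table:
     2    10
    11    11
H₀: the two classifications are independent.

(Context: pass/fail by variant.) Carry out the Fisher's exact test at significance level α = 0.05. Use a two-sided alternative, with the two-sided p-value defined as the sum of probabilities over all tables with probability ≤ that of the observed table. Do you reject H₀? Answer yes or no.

reject H₀: no

Margins: r₁=12, r₂=22, c₁=13, c₂=21, n=34
p_obs = C(12,2)·C(22,11)/C(34,13); sum pmf over tables with pmf ≤ p_obs
p-value (two-sided) = 0.07496
At α=0.05: p ≥ α → fail to reject H₀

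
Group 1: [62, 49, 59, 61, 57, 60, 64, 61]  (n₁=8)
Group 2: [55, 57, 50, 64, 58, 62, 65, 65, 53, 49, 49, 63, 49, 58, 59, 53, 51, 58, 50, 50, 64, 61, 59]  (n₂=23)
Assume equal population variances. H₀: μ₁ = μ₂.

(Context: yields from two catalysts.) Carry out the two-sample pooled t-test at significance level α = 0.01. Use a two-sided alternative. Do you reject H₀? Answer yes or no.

reject H₀: no

x̄₁=59.125, s₁=4.581, n₁=8
x̄₂=56.609, s₂=5.727, n₂=23
s_p² = [7·4.581² + 22·5.727²]/29 = 29.9432
SE = √(s_p²·(1/8+1/23)) = 2.2461
t = (59.125−56.609)/2.2461 = 1.1203
df = 29
p-value (two-sided) = 0.27177
At α=0.01: p ≥ α → fail to reject H₀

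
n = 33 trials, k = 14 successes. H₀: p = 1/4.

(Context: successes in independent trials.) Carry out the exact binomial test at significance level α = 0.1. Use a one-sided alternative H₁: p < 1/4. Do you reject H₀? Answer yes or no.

reject H₀: no

Exact binomial: n=33, k=14, p₀=1/4=0.2500
P(X≤14) from Σ C(n,i)·p₀^i·(1−p₀)^(n−i)
p-value (one-sided, H₁ less) = 0.99156
At α=0.1: p ≥ α → fail to reject H₀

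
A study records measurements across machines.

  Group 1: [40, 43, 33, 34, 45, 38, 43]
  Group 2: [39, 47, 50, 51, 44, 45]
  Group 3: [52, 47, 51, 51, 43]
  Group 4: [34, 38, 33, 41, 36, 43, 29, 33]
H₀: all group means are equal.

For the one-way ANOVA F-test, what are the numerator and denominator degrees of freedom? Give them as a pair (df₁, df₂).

degrees of freedom = [3, 22]

k = 4 groups, N = 26 total
df = (k−1, N−k) = (4−1, 26−4) = (3, 22)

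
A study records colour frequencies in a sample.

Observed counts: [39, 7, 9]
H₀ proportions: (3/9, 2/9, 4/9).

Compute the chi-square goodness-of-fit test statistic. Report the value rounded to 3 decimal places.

n = 55; E_i = n·p_i = [18.33, 12.22, 24.44]
χ² = (39−18.33)²/18.33 + (7−12.22)²/12.22 + (9−24.44)²/24.44 = 35.2864
df = 2

test statistic = 35.286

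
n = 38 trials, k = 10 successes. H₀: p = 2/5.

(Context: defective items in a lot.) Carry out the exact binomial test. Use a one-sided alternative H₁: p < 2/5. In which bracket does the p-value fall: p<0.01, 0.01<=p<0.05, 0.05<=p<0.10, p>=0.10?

Exact binomial: n=38, k=10, p₀=2/5=0.4000
P(X≤10) from Σ C(n,i)·p₀^i·(1−p₀)^(n−i)
p-value (one-sided, H₁ less) = 0.05722
→ bracket: 0.05<=p<0.10

p-value bracket: 0.05<=p<0.10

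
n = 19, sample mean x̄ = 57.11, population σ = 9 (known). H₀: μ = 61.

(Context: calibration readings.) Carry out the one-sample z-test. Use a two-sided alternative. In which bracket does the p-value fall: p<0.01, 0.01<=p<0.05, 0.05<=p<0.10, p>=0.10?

SE = σ/√n = 9/√19 = 2.0647
z = (x̄−μ₀)/SE = (57.11−61)/2.0647 = -1.8840
p-value (two-sided) = 0.05956
→ bracket: 0.05<=p<0.10

p-value bracket: 0.05<=p<0.10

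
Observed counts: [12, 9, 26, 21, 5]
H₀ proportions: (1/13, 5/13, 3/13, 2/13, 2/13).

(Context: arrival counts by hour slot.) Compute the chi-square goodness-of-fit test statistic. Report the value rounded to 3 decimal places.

test statistic = 37.150

n = 73; E_i = n·p_i = [5.62, 28.08, 16.85, 11.23, 11.23]
χ² = (12−5.62)²/5.62 + (9−28.08)²/28.08 + (26−16.85)²/16.85 + (21−11.23)²/11.23 + (5−11.23)²/11.23 = 37.1498
df = 4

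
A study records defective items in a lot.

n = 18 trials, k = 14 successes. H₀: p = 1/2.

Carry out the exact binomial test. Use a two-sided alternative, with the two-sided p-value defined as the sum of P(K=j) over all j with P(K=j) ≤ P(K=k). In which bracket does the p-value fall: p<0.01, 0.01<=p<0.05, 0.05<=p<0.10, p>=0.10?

p-value bracket: 0.01<=p<0.05

Exact binomial: n=18, k=14, p₀=1/2=0.5000
P(X=j) = C(n,j)·p₀^j·(1−p₀)^(n−j); p = Σ P(X=j) over j with P(X=j) ≤ P(X=14)
p-value (two-sided) = 0.03088
→ bracket: 0.01<=p<0.05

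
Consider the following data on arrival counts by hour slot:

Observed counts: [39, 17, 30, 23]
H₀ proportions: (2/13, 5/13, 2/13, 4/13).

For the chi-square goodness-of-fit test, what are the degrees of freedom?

degrees of freedom = 3

df = k − 1 = 4 − 1 = 3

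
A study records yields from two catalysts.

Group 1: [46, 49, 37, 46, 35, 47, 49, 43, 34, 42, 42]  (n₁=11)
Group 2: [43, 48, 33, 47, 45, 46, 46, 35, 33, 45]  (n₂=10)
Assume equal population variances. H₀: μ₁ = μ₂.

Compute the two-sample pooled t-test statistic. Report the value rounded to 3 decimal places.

x̄₁=42.727, s₁=5.368, n₁=11
x̄₂=42.100, s₂=5.990, n₂=10
s_p² = [10·5.368² + 9·5.990²]/19 = 32.1622
SE = √(s_p²·(1/11+1/10)) = 2.4779
t = (42.727−42.100)/2.4779 = 0.2531
df = 19

test statistic = 0.253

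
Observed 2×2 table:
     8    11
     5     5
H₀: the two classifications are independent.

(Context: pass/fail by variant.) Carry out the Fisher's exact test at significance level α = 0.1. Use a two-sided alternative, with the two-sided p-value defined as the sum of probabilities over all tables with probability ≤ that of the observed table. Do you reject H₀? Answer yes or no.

Margins: r₁=19, r₂=10, c₁=13, c₂=16, n=29
p_obs = C(19,8)·C(10,5)/C(29,13); sum pmf over tables with pmf ≤ p_obs
p-value (two-sided) = 0.71414
At α=0.1: p ≥ α → fail to reject H₀

reject H₀: no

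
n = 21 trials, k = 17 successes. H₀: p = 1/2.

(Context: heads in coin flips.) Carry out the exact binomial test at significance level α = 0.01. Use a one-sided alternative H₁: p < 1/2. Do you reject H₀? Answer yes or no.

Exact binomial: n=21, k=17, p₀=1/2=0.5000
P(X≤17) from Σ C(n,i)·p₀^i·(1−p₀)^(n−i)
p-value (one-sided, H₁ less) = 0.99926
At α=0.01: p ≥ α → fail to reject H₀

reject H₀: no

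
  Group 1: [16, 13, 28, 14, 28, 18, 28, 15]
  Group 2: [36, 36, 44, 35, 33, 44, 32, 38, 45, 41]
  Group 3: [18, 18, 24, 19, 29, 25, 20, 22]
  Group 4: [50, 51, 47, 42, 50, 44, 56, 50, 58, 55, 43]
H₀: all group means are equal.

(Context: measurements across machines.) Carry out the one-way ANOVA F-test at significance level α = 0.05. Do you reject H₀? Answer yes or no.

Group means [20.00, 38.40, 21.88, 49.64], grand mean 34.189
SSB = Σnᵢ(x̄ᵢ−x̄)² = 5625.855; SSW = ΣΣ(x−x̄ᵢ)² = 917.820
MSB = 5625.855/3 = 1875.2851; MSW = 917.820/33 = 27.8127
F = MSB/MSW = 67.4254
df = (3, 33)
p-value (upper-tail) = 0.00000
At α=0.05: p < α → reject H₀

reject H₀: yes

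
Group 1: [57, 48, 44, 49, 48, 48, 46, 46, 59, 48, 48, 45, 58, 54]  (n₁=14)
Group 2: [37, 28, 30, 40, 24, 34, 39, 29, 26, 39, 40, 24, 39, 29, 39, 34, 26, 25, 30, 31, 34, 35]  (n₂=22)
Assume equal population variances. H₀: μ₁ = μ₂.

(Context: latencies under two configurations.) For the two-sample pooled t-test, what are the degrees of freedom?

df = n₁ + n₂ − 2 = 14 + 22 − 2 = 34

degrees of freedom = 34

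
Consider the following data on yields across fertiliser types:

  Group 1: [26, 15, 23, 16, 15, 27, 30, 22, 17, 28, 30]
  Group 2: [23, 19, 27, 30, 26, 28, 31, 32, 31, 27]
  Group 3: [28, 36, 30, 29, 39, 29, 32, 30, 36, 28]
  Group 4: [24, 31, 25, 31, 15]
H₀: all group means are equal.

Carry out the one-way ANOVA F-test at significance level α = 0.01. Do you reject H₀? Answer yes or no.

Group means [22.64, 27.40, 31.70, 25.20], grand mean 26.833
SSB = Σnᵢ(x̄ᵢ−x̄)² = 447.155; SSW = ΣΣ(x−x̄ᵢ)² = 817.845
MSB = 447.155/3 = 149.0515; MSW = 817.845/32 = 25.5577
F = MSB/MSW = 5.8320
df = (3, 32)
p-value (upper-tail) = 0.00269
At α=0.01: p < α → reject H₀

reject H₀: yes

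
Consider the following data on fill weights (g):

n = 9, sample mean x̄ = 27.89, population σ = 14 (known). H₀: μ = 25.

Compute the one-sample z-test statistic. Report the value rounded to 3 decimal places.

SE = σ/√n = 14/√9 = 4.6667
z = (x̄−μ₀)/SE = (27.89−25)/4.6667 = 0.6193

test statistic = 0.619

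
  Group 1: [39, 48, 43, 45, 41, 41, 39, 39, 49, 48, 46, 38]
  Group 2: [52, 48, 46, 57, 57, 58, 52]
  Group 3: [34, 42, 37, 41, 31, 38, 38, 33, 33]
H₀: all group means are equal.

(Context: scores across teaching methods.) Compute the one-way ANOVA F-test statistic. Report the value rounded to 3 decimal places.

Group means [43.00, 52.86, 36.33], grand mean 43.321
SSB = Σnᵢ(x̄ᵢ−x̄)² = 1077.250; SSW = ΣΣ(x−x̄ᵢ)² = 428.857
MSB = 1077.250/2 = 538.6250; MSW = 428.857/25 = 17.1543
F = MSB/MSW = 31.3989
df = (2, 25)

test statistic = 31.399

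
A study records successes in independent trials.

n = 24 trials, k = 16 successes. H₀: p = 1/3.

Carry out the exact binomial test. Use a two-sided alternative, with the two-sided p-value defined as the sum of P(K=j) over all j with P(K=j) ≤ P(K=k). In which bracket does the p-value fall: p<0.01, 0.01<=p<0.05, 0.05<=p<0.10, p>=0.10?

p-value bracket: p<0.01

Exact binomial: n=24, k=16, p₀=1/3=0.3333
P(X=j) = C(n,j)·p₀^j·(1−p₀)^(n−j); p = Σ P(X=j) over j with P(X=j) ≤ P(X=16)
p-value (two-sided) = 0.00092
→ bracket: p<0.01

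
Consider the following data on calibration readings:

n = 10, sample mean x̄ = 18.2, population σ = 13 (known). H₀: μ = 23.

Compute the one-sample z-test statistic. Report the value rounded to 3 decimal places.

test statistic = -1.168

SE = σ/√n = 13/√10 = 4.1110
z = (x̄−μ₀)/SE = (18.2−23)/4.1110 = -1.1676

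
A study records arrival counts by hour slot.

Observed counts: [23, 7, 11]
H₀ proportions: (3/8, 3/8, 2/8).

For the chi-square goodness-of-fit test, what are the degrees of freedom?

degrees of freedom = 2

df = k − 1 = 3 − 1 = 2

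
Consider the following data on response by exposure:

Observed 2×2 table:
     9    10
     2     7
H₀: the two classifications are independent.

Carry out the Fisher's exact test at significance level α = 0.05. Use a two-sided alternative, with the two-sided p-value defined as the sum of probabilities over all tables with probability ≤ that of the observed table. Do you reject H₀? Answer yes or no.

reject H₀: no

Margins: r₁=19, r₂=9, c₁=11, c₂=17, n=28
p_obs = C(19,9)·C(9,2)/C(28,11); sum pmf over tables with pmf ≤ p_obs
p-value (two-sided) = 0.24950
At α=0.05: p ≥ α → fail to reject H₀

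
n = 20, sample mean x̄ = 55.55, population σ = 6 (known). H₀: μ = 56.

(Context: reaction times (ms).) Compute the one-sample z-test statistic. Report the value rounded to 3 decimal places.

SE = σ/√n = 6/√20 = 1.3416
z = (x̄−μ₀)/SE = (55.55−56)/1.3416 = -0.3354

test statistic = -0.335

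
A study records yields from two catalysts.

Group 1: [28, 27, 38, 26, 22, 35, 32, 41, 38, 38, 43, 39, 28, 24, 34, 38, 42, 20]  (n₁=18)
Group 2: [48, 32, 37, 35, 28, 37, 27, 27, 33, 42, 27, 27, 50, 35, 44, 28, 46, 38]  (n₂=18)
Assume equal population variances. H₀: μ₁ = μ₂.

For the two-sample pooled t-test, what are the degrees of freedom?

degrees of freedom = 34

df = n₁ + n₂ − 2 = 18 + 18 − 2 = 34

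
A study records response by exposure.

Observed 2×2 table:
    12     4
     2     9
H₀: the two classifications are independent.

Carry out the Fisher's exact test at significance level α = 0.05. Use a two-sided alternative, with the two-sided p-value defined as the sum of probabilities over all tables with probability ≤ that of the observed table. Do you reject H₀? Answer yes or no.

reject H₀: yes

Margins: r₁=16, r₂=11, c₁=14, c₂=13, n=27
p_obs = C(16,12)·C(11,2)/C(27,14); sum pmf over tables with pmf ≤ p_obs
p-value (two-sided) = 0.00633
At α=0.05: p < α → reject H₀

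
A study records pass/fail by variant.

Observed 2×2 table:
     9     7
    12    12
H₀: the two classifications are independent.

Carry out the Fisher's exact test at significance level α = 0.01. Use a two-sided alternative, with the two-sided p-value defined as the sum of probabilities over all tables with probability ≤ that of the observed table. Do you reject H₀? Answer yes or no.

reject H₀: no

Margins: r₁=16, r₂=24, c₁=21, c₂=19, n=40
p_obs = C(16,9)·C(24,12)/C(40,21); sum pmf over tables with pmf ≤ p_obs
p-value (two-sided) = 0.75530
At α=0.01: p ≥ α → fail to reject H₀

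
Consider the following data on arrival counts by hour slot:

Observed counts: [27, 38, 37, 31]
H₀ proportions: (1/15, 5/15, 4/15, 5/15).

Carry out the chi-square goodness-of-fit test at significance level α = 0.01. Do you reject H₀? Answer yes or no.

reject H₀: yes

n = 133; E_i = n·p_i = [8.87, 44.33, 35.47, 44.33]
χ² = (27−8.87)²/8.87 + (38−44.33)²/44.33 + (37−35.47)²/35.47 + (31−44.33)²/44.33 = 42.0658
df = 3
p-value (upper-tail) = 0.00000
At α=0.01: p < α → reject H₀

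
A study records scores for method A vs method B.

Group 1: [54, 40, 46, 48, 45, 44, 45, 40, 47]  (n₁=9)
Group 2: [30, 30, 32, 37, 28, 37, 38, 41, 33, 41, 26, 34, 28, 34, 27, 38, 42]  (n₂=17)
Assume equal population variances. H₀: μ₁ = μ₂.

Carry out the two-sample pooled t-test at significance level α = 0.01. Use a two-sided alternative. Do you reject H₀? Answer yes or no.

reject H₀: yes

x̄₁=45.444, s₁=4.246, n₁=9
x̄₂=33.882, s₂=5.207, n₂=17
s_p² = [8·4.246² + 16·5.207²]/24 = 24.0828
SE = √(s_p²·(1/9+1/17)) = 2.0230
t = (45.444−33.882)/2.0230 = 5.7153
df = 24
p-value (two-sided) = 0.00001
At α=0.01: p < α → reject H₀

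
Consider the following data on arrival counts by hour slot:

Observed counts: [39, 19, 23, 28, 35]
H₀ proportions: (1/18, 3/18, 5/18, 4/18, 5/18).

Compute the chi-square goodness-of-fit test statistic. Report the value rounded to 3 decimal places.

n = 144; E_i = n·p_i = [8.00, 24.00, 40.00, 32.00, 40.00]
χ² = (39−8.00)²/8.00 + (19−24.00)²/24.00 + (23−40.00)²/40.00 + (28−32.00)²/32.00 + (35−40.00)²/40.00 = 129.5167
df = 4

test statistic = 129.517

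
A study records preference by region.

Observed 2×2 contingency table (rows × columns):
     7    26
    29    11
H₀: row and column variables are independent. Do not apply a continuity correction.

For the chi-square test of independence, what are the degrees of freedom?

degrees of freedom = 1

df = (r−1)(c−1) = (2−1)·(2−1) = 1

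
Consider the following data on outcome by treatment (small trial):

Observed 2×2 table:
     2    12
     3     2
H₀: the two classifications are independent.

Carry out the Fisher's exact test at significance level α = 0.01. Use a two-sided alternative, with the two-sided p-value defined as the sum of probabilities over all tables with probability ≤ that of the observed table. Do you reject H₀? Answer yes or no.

reject H₀: no

Margins: r₁=14, r₂=5, c₁=5, c₂=14, n=19
p_obs = C(14,2)·C(5,3)/C(19,5); sum pmf over tables with pmf ≤ p_obs
p-value (two-sided) = 0.08437
At α=0.01: p ≥ α → fail to reject H₀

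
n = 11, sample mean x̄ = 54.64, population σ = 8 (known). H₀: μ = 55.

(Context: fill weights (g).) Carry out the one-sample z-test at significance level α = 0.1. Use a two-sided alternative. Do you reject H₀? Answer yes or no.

reject H₀: no

SE = σ/√n = 8/√11 = 2.4121
z = (x̄−μ₀)/SE = (54.64−55)/2.4121 = -0.1492
p-value (two-sided) = 0.88136
At α=0.1: p ≥ α → fail to reject H₀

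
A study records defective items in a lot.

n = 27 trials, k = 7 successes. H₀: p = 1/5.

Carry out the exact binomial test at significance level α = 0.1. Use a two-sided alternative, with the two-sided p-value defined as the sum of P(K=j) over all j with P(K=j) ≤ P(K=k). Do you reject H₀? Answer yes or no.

reject H₀: no

Exact binomial: n=27, k=7, p₀=1/5=0.2000
P(X=j) = C(n,j)·p₀^j·(1−p₀)^(n−j); p = Σ P(X=j) over j with P(X=j) ≤ P(X=7)
p-value (two-sided) = 0.46889
At α=0.1: p ≥ α → fail to reject H₀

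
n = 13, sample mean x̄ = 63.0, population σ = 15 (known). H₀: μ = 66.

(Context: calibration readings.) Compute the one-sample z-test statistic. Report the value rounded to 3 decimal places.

SE = σ/√n = 15/√13 = 4.1603
z = (x̄−μ₀)/SE = (63.0−66)/4.1603 = -0.7211

test statistic = -0.721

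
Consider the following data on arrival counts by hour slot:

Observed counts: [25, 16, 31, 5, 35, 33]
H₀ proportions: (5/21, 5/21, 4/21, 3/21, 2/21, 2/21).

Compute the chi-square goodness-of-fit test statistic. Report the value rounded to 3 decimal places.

n = 145; E_i = n·p_i = [34.52, 34.52, 27.62, 20.71, 13.81, 13.81]
χ² = (25−34.52)²/34.52 + (16−34.52)²/34.52 + (31−27.62)²/27.62 + (5−20.71)²/20.71 + (35−13.81)²/13.81 + (33−13.81)²/13.81 = 84.0859
df = 5

test statistic = 84.086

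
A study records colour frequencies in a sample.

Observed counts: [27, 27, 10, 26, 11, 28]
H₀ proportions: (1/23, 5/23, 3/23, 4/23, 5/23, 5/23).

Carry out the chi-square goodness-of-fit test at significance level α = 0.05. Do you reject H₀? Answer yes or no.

n = 129; E_i = n·p_i = [5.61, 28.04, 16.83, 22.43, 28.04, 28.04]
χ² = (27−5.61)²/5.61 + (27−28.04)²/28.04 + (10−16.83)²/16.83 + (26−22.43)²/22.43 + (11−28.04)²/28.04 + (28−28.04)²/28.04 = 95.3183
df = 5
p-value (upper-tail) = 0.00000
At α=0.05: p < α → reject H₀

reject H₀: yes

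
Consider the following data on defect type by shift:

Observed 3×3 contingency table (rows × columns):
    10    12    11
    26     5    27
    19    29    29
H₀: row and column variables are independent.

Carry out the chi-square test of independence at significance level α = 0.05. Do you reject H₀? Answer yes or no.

Row totals [33, 58, 77], col totals [55, 46, 67], n=168
χ² = (10−10.80)²/10.80 + (12−9.04)²/9.04 + (11−13.16)²/13.16 + (26−18.99)²/18.99 + (5−15.88)²/15.88 + (27−23.13)²/23.13 + (19−25.21)²/25.21 + (29−21.08)²/21.08 + (29−30.71)²/30.71 = 16.6754
df = 4
p-value (upper-tail) = 0.00223
At α=0.05: p < α → reject H₀

reject H₀: yes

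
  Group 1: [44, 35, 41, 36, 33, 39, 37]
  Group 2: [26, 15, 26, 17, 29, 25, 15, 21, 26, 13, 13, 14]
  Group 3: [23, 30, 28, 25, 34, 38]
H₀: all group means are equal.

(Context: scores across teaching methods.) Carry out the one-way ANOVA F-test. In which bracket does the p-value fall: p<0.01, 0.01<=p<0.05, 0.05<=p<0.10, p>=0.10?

p-value bracket: p<0.01

Group means [37.86, 20.00, 29.67], grand mean 27.320
SSB = Σnᵢ(x̄ᵢ−x̄)² = 1453.250; SSW = ΣΣ(x−x̄ᵢ)² = 650.190
MSB = 1453.250/2 = 726.6248; MSW = 650.190/22 = 29.5541
F = MSB/MSW = 24.5862
df = (2, 22)
p-value (upper-tail) = 0.00000
→ bracket: p<0.01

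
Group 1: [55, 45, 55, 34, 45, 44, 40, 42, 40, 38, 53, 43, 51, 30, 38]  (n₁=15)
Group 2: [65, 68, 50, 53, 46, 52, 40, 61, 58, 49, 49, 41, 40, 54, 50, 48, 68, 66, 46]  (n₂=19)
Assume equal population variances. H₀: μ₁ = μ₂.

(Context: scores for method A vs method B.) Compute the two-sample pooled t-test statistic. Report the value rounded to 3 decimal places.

x̄₁=43.533, s₁=7.444, n₁=15
x̄₂=52.842, s₂=9.155, n₂=19
s_p² = [14·7.444² + 18·9.155²]/32 = 71.3831
SE = √(s_p²·(1/15+1/19)) = 2.9182
t = (43.533−52.842)/2.9182 = -3.1899
df = 32

test statistic = -3.190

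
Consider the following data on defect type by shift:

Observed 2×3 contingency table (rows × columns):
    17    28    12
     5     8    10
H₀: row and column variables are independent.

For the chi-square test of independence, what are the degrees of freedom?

degrees of freedom = 2

df = (r−1)(c−1) = (2−1)·(3−1) = 2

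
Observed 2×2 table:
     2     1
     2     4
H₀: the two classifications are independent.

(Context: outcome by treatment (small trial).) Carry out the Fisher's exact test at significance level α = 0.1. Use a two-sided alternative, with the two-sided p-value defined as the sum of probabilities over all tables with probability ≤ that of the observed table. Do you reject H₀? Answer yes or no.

reject H₀: no

Margins: r₁=3, r₂=6, c₁=4, c₂=5, n=9
p_obs = C(3,2)·C(6,2)/C(9,4); sum pmf over tables with pmf ≤ p_obs
p-value (two-sided) = 0.52381
At α=0.1: p ≥ α → fail to reject H₀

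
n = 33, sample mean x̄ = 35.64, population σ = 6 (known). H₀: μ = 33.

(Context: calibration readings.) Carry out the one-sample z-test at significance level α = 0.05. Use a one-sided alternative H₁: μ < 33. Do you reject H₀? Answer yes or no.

reject H₀: no

SE = σ/√n = 6/√33 = 1.0445
z = (x̄−μ₀)/SE = (35.64−33)/1.0445 = 2.5276
p-value (one-sided, H₁ less) = 0.99426
At α=0.05: p ≥ α → fail to reject H₀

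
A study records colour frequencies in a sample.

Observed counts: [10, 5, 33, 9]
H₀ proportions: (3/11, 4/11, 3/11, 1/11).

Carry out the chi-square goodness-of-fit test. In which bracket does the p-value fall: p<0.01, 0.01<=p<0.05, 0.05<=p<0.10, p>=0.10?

n = 57; E_i = n·p_i = [15.55, 20.73, 15.55, 5.18]
χ² = (10−15.55)²/15.55 + (5−20.73)²/20.73 + (33−15.55)²/15.55 + (9−5.18)²/5.18 = 36.3231
df = 3
p-value (upper-tail) = 0.00000
→ bracket: p<0.01

p-value bracket: p<0.01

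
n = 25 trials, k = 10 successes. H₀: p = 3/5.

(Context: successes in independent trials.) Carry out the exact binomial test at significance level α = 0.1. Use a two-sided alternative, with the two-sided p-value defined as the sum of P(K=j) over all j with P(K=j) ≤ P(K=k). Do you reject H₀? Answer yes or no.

reject H₀: yes

Exact binomial: n=25, k=10, p₀=3/5=0.6000
P(X=j) = C(n,j)·p₀^j·(1−p₀)^(n−j); p = Σ P(X=j) over j with P(X=j) ≤ P(X=10)
p-value (two-sided) = 0.06375
At α=0.1: p < α → reject H₀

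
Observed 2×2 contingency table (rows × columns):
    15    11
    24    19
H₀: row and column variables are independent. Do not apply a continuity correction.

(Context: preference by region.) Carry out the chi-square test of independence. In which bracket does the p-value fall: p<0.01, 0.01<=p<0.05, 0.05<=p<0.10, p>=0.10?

p-value bracket: p>=0.10

Row totals [26, 43], col totals [39, 30], n=69
χ² = (15−14.70)²/14.70 + (11−11.30)²/11.30 + (24−24.30)²/24.30 + (19−18.70)²/18.70 = 0.0233
df = 1
p-value (upper-tail) = 0.87878
→ bracket: p>=0.10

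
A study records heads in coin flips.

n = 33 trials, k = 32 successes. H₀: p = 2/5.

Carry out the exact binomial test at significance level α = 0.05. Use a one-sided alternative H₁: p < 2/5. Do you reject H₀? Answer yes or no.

reject H₀: no

Exact binomial: n=33, k=32, p₀=2/5=0.4000
P(X≤32) from Σ C(n,i)·p₀^i·(1−p₀)^(n−i)
p-value (one-sided, H₁ less) = 1.00000
At α=0.05: p ≥ α → fail to reject H₀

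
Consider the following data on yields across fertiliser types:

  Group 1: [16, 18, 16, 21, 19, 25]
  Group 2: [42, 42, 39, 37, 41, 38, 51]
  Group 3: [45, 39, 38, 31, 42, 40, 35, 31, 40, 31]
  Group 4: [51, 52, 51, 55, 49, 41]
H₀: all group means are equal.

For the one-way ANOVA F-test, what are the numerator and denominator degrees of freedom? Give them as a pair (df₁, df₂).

k = 4 groups, N = 29 total
df = (k−1, N−k) = (4−1, 29−4) = (3, 25)

degrees of freedom = [3, 25]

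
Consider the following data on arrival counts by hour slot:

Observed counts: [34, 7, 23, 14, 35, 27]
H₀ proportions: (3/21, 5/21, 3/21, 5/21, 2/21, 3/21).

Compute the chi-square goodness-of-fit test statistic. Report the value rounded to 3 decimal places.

n = 140; E_i = n·p_i = [20.00, 33.33, 20.00, 33.33, 13.33, 20.00]
χ² = (34−20.00)²/20.00 + (7−33.33)²/33.33 + (23−20.00)²/20.00 + (14−33.33)²/33.33 + (35−13.33)²/13.33 + (27−20.00)²/20.00 = 79.9250
df = 5

test statistic = 79.925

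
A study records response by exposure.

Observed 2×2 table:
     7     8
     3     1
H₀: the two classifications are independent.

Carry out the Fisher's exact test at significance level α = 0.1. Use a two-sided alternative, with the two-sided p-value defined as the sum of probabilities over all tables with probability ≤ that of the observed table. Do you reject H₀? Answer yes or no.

reject H₀: no

Margins: r₁=15, r₂=4, c₁=10, c₂=9, n=19
p_obs = C(15,7)·C(4,3)/C(19,10); sum pmf over tables with pmf ≤ p_obs
p-value (two-sided) = 0.58204
At α=0.1: p ≥ α → fail to reject H₀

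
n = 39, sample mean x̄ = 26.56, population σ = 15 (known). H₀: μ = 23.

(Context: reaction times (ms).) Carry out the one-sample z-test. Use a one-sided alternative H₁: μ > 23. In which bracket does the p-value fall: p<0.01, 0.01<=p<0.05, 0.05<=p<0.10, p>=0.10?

SE = σ/√n = 15/√39 = 2.4019
z = (x̄−μ₀)/SE = (26.56−23)/2.4019 = 1.4821
p-value (one-sided, H₁ greater) = 0.06915
→ bracket: 0.05<=p<0.10

p-value bracket: 0.05<=p<0.10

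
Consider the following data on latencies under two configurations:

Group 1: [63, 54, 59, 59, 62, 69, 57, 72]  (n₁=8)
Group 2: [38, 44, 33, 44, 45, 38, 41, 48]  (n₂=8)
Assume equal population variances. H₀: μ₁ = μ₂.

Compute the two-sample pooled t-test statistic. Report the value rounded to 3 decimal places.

test statistic = 7.479

x̄₁=61.875, s₁=6.058, n₁=8
x̄₂=41.375, s₂=4.838, n₂=8
s_p² = [7·6.058² + 7·4.838²]/14 = 30.0536
SE = √(s_p²·(1/8+1/8)) = 2.7411
t = (61.875−41.375)/2.7411 = 7.4789
df = 14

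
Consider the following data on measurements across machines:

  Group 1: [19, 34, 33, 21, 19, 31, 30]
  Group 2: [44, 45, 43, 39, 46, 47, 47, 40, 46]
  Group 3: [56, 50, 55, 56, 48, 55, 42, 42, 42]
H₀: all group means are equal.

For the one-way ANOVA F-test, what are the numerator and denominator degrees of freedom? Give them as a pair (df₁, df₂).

degrees of freedom = [2, 22]

k = 3 groups, N = 25 total
df = (k−1, N−k) = (3−1, 25−3) = (2, 22)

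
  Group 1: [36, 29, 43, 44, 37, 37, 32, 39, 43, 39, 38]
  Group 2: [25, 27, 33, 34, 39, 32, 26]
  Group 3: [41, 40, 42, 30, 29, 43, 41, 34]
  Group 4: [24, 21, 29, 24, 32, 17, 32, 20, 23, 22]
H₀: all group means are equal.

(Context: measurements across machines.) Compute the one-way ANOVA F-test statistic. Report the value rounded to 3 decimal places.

Group means [37.91, 30.86, 37.50, 24.40], grand mean 32.694
SSB = Σnᵢ(x̄ᵢ−x̄)² = 1195.473; SSW = ΣΣ(x−x̄ᵢ)² = 818.166
MSB = 1195.473/3 = 398.4909; MSW = 818.166/32 = 25.5677
F = MSB/MSW = 15.5857
df = (3, 32)

test statistic = 15.586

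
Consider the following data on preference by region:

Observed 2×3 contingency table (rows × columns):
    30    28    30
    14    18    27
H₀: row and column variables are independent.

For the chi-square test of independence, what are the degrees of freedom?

degrees of freedom = 2

df = (r−1)(c−1) = (2−1)·(3−1) = 2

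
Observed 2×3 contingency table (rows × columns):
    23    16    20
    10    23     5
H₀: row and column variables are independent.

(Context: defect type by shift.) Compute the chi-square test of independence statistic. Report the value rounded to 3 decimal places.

test statistic = 11.364

Row totals [59, 38], col totals [33, 39, 25], n=97
χ² = (23−20.07)²/20.07 + (16−23.72)²/23.72 + (20−15.21)²/15.21 + (10−12.93)²/12.93 + (23−15.28)²/15.28 + (5−9.79)²/9.79 = 11.3639
df = 2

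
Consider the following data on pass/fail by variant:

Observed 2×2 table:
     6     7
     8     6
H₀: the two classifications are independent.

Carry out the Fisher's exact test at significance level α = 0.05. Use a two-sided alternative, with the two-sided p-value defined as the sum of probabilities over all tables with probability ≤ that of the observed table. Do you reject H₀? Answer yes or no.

reject H₀: no

Margins: r₁=13, r₂=14, c₁=14, c₂=13, n=27
p_obs = C(13,6)·C(14,8)/C(27,14); sum pmf over tables with pmf ≤ p_obs
p-value (two-sided) = 0.70639
At α=0.05: p ≥ α → fail to reject H₀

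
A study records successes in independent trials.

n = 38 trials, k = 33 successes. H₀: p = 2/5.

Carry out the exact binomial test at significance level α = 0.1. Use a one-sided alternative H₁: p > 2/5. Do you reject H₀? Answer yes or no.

Exact binomial: n=38, k=33, p₀=2/5=0.4000
P(X≥33) from Σ C(n,i)·p₀^i·(1−p₀)^(n−i)
p-value (one-sided, H₁ greater) = 0.00000
At α=0.1: p < α → reject H₀

reject H₀: yes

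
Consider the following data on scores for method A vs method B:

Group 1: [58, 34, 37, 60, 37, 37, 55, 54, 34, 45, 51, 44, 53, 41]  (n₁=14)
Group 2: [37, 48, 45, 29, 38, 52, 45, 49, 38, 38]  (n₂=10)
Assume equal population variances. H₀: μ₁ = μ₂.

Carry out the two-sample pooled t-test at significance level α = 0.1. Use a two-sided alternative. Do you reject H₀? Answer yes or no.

x̄₁=45.714, s₁=9.277, n₁=14
x̄₂=41.900, s₂=7.031, n₂=10
s_p² = [13·9.277² + 9·7.031²]/22 = 71.0799
SE = √(s_p²·(1/14+1/10)) = 3.4907
t = (45.714−41.900)/3.4907 = 1.0927
df = 22
p-value (two-sided) = 0.28635
At α=0.1: p ≥ α → fail to reject H₀

reject H₀: no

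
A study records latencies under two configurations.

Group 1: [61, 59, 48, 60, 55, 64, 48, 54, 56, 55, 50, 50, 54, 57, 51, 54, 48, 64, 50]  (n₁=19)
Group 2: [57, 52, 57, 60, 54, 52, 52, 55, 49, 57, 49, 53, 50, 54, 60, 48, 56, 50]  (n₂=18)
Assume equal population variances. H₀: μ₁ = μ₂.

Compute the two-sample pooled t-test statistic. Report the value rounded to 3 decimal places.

test statistic = 0.687

x̄₁=54.632, s₁=5.177, n₁=19
x̄₂=53.611, s₂=3.696, n₂=18
s_p² = [18·5.177² + 17·3.696²]/35 = 20.4200
SE = √(s_p²·(1/19+1/18)) = 1.4863
t = (54.632−53.611)/1.4863 = 0.6866
df = 35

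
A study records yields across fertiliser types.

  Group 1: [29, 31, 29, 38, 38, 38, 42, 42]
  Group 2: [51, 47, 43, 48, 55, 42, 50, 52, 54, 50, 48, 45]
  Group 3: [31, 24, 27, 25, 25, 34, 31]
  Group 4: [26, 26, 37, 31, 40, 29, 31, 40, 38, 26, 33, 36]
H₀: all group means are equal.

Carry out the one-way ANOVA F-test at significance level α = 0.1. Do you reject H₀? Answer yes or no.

Group means [35.88, 48.75, 28.14, 32.75], grand mean 37.487
SSB = Σnᵢ(x̄ᵢ−x̄)² = 2423.511; SSW = ΣΣ(x−x̄ᵢ)² = 796.232
MSB = 2423.511/3 = 807.8371; MSW = 796.232/35 = 22.7495
F = MSB/MSW = 35.5101
df = (3, 35)
p-value (upper-tail) = 0.00000
At α=0.1: p < α → reject H₀

reject H₀: yes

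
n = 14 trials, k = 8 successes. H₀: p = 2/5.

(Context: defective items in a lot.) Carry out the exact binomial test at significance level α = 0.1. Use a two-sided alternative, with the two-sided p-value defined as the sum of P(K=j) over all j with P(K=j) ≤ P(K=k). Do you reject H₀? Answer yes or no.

reject H₀: no

Exact binomial: n=14, k=8, p₀=2/5=0.4000
P(X=j) = C(n,j)·p₀^j·(1−p₀)^(n−j); p = Σ P(X=j) over j with P(X=j) ≤ P(X=8)
p-value (two-sided) = 0.27445
At α=0.1: p ≥ α → fail to reject H₀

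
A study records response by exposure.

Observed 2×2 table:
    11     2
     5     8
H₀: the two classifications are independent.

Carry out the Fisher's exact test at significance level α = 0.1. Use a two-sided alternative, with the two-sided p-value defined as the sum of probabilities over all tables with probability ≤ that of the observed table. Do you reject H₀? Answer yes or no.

Margins: r₁=13, r₂=13, c₁=16, c₂=10, n=26
p_obs = C(13,11)·C(13,5)/C(26,16); sum pmf over tables with pmf ≤ p_obs
p-value (two-sided) = 0.04141
At α=0.1: p < α → reject H₀

reject H₀: yes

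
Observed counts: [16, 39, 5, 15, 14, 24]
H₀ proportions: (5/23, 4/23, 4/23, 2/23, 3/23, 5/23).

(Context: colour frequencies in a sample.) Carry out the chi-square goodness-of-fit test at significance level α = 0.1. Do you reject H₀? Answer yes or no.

reject H₀: yes

n = 113; E_i = n·p_i = [24.57, 19.65, 19.65, 9.83, 14.74, 24.57]
χ² = (16−24.57)²/24.57 + (39−19.65)²/19.65 + (5−19.65)²/19.65 + (15−9.83)²/9.83 + (14−14.74)²/14.74 + (24−24.57)²/24.57 = 35.7333
df = 5
p-value (upper-tail) = 0.00000
At α=0.1: p < α → reject H₀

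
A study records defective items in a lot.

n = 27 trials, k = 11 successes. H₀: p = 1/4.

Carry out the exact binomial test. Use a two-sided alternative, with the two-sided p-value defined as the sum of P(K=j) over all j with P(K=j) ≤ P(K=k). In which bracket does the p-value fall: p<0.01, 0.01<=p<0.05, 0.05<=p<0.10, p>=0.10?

Exact binomial: n=27, k=11, p₀=1/4=0.2500
P(X=j) = C(n,j)·p₀^j·(1−p₀)^(n−j); p = Σ P(X=j) over j with P(X=j) ≤ P(X=11)
p-value (two-sided) = 0.07352
→ bracket: 0.05<=p<0.10

p-value bracket: 0.05<=p<0.10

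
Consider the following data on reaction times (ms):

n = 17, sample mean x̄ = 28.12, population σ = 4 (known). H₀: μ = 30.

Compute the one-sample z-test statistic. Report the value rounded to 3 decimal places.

SE = σ/√n = 4/√17 = 0.9701
z = (x̄−μ₀)/SE = (28.12−30)/0.9701 = -1.9379

test statistic = -1.938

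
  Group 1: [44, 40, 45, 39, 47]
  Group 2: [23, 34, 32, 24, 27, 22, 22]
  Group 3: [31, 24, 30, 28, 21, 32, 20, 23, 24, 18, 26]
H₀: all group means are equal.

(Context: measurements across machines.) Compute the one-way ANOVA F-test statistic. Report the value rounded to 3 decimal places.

test statistic = 29.195

Group means [43.00, 26.29, 25.18], grand mean 29.391
SSB = Σnᵢ(x̄ᵢ−x̄)² = 1188.413; SSW = ΣΣ(x−x̄ᵢ)² = 407.065
MSB = 1188.413/2 = 594.2067; MSW = 407.065/20 = 20.3532
F = MSB/MSW = 29.1947
df = (2, 20)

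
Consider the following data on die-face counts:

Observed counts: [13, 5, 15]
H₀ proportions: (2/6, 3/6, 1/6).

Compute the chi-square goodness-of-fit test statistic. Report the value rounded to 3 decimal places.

test statistic = 24.788

n = 33; E_i = n·p_i = [11.00, 16.50, 5.50]
χ² = (13−11.00)²/11.00 + (5−16.50)²/16.50 + (15−5.50)²/5.50 = 24.7879
df = 2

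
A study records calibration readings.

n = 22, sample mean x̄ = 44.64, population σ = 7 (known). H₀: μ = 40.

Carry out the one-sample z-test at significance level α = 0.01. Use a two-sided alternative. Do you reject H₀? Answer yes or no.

reject H₀: yes

SE = σ/√n = 7/√22 = 1.4924
z = (x̄−μ₀)/SE = (44.64−40)/1.4924 = 3.1091
p-value (two-sided) = 0.00188
At α=0.01: p < α → reject H₀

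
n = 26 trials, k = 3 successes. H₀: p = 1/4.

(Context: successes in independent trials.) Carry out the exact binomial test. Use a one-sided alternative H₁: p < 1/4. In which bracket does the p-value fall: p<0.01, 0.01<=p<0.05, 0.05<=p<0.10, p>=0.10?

Exact binomial: n=26, k=3, p₀=1/4=0.2500
P(X≤3) from Σ C(n,i)·p₀^i·(1−p₀)^(n−i)
p-value (one-sided, H₁ less) = 0.08019
→ bracket: 0.05<=p<0.10

p-value bracket: 0.05<=p<0.10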